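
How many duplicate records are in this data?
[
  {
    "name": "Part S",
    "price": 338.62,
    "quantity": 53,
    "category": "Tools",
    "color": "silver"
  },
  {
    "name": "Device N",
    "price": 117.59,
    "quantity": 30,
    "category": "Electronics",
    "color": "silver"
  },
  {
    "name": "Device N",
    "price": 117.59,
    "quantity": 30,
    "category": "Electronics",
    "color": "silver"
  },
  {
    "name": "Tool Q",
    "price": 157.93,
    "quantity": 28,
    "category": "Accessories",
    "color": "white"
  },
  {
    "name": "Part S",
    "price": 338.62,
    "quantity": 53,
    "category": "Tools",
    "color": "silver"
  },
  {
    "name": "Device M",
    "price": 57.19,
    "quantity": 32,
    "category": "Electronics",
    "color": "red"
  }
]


Checking 6 records for duplicates:

  Row 1: Part S ($338.62, qty 53)
  Row 2: Device N ($117.59, qty 30)
  Row 3: Device N ($117.59, qty 30) <-- DUPLICATE
  Row 4: Tool Q ($157.93, qty 28)
  Row 5: Part S ($338.62, qty 53) <-- DUPLICATE
  Row 6: Device M ($57.19, qty 32)

Duplicates found: 2
Unique records: 4

2 duplicates, 4 unique


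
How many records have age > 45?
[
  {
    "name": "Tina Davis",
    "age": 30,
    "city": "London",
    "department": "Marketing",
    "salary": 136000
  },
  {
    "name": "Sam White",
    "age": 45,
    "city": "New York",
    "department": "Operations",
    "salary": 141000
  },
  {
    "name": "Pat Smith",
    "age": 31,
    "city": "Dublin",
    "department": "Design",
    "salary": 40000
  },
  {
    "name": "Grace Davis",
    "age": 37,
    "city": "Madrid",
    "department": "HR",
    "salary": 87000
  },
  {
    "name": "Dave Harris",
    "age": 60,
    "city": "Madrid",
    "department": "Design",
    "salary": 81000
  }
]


Data: 5 records
Condition: age > 45

Checking each record:
  Tina Davis: 30
  Sam White: 45
  Pat Smith: 31
  Grace Davis: 37
  Dave Harris: 60 MATCH

Count: 1

1


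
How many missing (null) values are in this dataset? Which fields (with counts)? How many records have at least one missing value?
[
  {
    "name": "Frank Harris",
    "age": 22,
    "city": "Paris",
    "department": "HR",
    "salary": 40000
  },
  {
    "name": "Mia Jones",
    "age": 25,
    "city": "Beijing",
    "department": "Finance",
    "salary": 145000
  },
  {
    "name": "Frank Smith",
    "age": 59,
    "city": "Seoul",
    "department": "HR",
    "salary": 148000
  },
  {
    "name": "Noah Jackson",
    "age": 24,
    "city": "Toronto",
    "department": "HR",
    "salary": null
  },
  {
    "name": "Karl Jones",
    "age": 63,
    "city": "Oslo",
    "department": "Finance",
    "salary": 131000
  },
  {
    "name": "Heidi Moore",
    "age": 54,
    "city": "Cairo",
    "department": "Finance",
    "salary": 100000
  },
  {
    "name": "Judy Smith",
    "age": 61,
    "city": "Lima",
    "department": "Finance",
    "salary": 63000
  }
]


Checking for missing (null) values in 7 records:

  Frank Harris: complete
  Mia Jones: complete
  Frank Smith: complete
  Noah Jackson: salary
  Karl Jones: complete
  Heidi Moore: complete
  Judy Smith: complete

Per field:
  name: 0 missing
  age: 0 missing
  city: 0 missing
  department: 0 missing
  salary: 1 missing

Total missing values: 1
Records with any missing: 1

1 missing values (salary: 1); 1 incomplete records


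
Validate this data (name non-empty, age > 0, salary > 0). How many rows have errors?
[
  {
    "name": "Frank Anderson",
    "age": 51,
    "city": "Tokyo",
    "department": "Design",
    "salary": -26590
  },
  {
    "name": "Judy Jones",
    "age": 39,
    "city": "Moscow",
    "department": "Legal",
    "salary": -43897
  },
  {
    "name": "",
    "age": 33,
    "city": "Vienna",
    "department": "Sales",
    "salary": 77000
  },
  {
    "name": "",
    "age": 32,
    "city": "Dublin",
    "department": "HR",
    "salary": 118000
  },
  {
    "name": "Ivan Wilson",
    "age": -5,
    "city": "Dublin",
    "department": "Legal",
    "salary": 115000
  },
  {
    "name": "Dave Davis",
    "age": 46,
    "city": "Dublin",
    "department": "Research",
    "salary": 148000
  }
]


Validating 6 records:
Rules: name non-empty, age > 0, salary > 0

  Row 1 (Frank Anderson): negative salary: -26590
  Row 2 (Judy Jones): negative salary: -43897
  Row 3 (???): empty name
  Row 4 (???): empty name
  Row 5 (Ivan Wilson): negative age: -5
  Row 6 (Dave Davis): OK

Total errors: 5

5 errors


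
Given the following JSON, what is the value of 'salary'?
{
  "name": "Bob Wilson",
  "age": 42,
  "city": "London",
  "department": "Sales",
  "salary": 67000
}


Looking up field 'salary'
Value: 67000

67000


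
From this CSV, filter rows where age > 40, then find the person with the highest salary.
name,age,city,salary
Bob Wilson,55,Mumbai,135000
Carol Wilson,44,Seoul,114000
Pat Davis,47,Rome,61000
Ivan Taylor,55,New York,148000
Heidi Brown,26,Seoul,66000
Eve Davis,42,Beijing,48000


Filter: age > 40
Sort by: salary (descending)

Filtered records (5):
  Ivan Taylor, age 55, salary $148000
  Bob Wilson, age 55, salary $135000
  Carol Wilson, age 44, salary $114000
  Pat Davis, age 47, salary $61000
  Eve Davis, age 42, salary $48000

Highest salary: Ivan Taylor ($148000)

Ivan Taylor


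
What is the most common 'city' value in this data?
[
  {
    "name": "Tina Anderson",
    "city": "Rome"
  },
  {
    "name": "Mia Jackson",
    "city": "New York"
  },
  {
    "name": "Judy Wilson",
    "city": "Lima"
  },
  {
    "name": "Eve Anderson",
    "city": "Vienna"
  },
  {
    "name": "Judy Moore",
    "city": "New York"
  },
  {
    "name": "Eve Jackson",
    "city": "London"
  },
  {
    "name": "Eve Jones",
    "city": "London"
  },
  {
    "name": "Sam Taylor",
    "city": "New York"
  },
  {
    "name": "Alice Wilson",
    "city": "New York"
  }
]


Counting 'city' values across 9 records:

  New York: 4 ####
  London: 2 ##
  Rome: 1 #
  Lima: 1 #
  Vienna: 1 #

Most common: New York (4 times)

New York (4 times)


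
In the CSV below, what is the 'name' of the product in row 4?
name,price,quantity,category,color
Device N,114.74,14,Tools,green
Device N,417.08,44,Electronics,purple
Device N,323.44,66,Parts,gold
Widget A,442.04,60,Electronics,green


Query: Row 4 ('Widget A'), column 'name'
Value: Widget A

Widget A


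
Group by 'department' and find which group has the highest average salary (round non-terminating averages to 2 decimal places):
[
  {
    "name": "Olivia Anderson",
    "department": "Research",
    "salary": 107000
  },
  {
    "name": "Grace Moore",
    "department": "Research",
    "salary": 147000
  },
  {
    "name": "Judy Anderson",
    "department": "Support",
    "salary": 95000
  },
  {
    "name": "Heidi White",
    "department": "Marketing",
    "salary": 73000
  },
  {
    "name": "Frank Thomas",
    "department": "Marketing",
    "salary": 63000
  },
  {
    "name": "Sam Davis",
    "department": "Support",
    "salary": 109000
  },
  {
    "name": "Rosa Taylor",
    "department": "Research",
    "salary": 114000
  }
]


Group by: department

Groups:
  Marketing: 2 people, avg salary = 136000/2 = $68000
  Research: 3 people, avg salary = 368000/3 ≈ $122666.67
  Support: 2 people, avg salary = 204000/2 = $102000

Highest average salary: Research (≈$122666.67)

Research (≈$122666.67)


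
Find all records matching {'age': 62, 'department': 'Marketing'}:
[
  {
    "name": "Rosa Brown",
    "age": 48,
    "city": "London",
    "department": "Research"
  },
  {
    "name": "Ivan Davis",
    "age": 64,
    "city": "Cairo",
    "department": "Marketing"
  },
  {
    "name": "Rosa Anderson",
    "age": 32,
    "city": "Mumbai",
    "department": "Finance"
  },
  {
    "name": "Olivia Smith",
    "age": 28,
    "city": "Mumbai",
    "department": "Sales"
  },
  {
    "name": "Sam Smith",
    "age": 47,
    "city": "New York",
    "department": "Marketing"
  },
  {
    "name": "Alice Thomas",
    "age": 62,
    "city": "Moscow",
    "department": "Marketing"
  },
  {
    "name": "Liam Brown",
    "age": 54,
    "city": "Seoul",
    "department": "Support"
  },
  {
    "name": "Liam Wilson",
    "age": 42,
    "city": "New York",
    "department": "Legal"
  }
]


Search criteria: {'age': 62, 'department': 'Marketing'}

Checking 8 records:
  Rosa Brown: {age: 48, department: Research}
  Ivan Davis: {age: 64, department: Marketing}
  Rosa Anderson: {age: 32, department: Finance}
  Olivia Smith: {age: 28, department: Sales}
  Sam Smith: {age: 47, department: Marketing}
  Alice Thomas: {age: 62, department: Marketing} <-- MATCH
  Liam Brown: {age: 54, department: Support}
  Liam Wilson: {age: 42, department: Legal}

Matches: ["Alice Thomas"]

["Alice Thomas"]


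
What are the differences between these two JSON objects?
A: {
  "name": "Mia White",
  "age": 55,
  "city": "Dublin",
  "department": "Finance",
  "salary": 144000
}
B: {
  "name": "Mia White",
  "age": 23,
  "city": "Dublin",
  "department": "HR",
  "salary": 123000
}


Comparing each field (in key order):
  name: same
  age: DIFFERENT
  city: same
  department: DIFFERENT
  salary: DIFFERENT
Differences:
  age: 55 -> 23
  department: Finance -> HR
  salary: 144000 -> 123000

3 field(s) changed

3 changes: age, department, salary


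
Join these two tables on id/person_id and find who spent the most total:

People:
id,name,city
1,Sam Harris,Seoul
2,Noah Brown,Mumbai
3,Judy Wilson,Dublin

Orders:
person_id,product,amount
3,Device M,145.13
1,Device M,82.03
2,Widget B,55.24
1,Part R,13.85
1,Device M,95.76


Join on: people.id = orders.person_id

Joined rows:
  Judy Wilson (Dublin) bought Device M for $145.13
  Sam Harris (Seoul) bought Device M for $82.03
  Noah Brown (Mumbai) bought Widget B for $55.24
  Sam Harris (Seoul) bought Part R for $13.85
  Sam Harris (Seoul) bought Device M for $95.76

Total per person:
  Sam Harris: $191.64
  Judy Wilson: $145.13
  Noah Brown: $55.24

Top spender: Sam Harris ($191.64)

Sam Harris ($191.64)


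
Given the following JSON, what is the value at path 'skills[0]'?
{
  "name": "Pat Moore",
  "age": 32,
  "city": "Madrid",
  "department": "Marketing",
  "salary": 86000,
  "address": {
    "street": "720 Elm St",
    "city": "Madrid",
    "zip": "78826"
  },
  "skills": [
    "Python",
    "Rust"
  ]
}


Query: skills[0]
Path: skills -> first element
Value: Python

Python


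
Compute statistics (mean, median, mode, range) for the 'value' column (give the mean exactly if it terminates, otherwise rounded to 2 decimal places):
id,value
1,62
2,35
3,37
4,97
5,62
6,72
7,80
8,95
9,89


Data: [62, 35, 37, 97, 62, 72, 80, 95, 89]
Count: 9
Sum: 629
Mean: 629/9 ≈ 69.89 (rounded to 2 decimal places)
Sorted: [35, 37, 62, 62, 72, 80, 89, 95, 97]
Median: 72.0
Mode: 62 (2 times)
Range: 97 - 35 = 62
Min: 35, Max: 97

mean≈69.89, median=72.0, mode=62, range=62


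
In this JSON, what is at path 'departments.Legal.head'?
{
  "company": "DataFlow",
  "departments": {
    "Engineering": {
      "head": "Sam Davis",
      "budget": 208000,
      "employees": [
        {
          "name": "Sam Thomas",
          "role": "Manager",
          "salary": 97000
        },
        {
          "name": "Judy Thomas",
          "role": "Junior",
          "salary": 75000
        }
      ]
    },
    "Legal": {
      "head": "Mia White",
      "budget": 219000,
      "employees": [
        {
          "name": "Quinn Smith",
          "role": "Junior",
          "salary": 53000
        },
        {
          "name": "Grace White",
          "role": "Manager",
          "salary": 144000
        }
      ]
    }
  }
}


Path: departments.Legal.head

Navigate:
  -> departments
  -> Legal
  -> head = 'Mia White'

Mia White


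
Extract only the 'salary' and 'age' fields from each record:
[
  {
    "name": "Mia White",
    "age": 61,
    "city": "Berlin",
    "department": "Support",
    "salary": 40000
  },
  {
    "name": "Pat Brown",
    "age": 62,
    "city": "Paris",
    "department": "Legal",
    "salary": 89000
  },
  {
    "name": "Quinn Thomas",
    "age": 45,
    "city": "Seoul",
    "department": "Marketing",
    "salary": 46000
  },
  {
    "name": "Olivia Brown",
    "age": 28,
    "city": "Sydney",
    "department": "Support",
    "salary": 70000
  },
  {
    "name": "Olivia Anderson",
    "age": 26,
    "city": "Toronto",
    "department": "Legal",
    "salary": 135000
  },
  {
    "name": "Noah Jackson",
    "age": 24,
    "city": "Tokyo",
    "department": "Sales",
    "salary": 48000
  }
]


Original: 6 records with fields: name, age, city, department, salary
Keep: ['salary', 'age']
Drop: ['name', 'city', 'department']
Result: 6 records, 2 fields each

[
  {
    "salary": 40000,
    "age": 61
  },
  {
    "salary": 89000,
    "age": 62
  },
  {
    "salary": 46000,
    "age": 45
  },
  {
    "salary": 70000,
    "age": 28
  },
  {
    "salary": 135000,
    "age": 26
  },
  {
    "salary": 48000,
    "age": 24
  }
]


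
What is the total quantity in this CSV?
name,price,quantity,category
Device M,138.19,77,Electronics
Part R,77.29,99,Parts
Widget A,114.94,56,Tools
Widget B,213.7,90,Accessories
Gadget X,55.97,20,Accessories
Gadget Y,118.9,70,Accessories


Computing total quantity:
Values: [77, 99, 56, 90, 20, 70]
Sum = 412

412


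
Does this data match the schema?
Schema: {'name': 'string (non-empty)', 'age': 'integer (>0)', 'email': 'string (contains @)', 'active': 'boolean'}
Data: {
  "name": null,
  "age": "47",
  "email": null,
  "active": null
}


Validating each field against schema:
  name: FAIL (null is not a string)
  age: FAIL ("47" is not an integer)
  email: FAIL (null is not a string)
  active: FAIL (null is not a boolean)

Result: INVALID (4 errors: name, age, email, active)

INVALID (4 errors: name, age, email, active)


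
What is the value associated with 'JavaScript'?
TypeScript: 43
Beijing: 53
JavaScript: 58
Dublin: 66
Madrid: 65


Looking up key 'JavaScript'
Value: 58

58


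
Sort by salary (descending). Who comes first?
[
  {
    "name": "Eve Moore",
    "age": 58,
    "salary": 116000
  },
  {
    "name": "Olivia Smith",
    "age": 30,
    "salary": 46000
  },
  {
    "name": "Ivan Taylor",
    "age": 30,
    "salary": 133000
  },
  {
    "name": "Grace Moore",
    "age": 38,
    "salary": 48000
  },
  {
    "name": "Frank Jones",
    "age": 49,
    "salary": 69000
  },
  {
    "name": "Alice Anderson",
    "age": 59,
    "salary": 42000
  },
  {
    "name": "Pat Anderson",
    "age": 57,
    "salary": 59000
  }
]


Sort by: salary (descending)

Sorted order:
  1. Ivan Taylor (salary = 133000)
  2. Eve Moore (salary = 116000)
  3. Frank Jones (salary = 69000)
  4. Pat Anderson (salary = 59000)
  5. Grace Moore (salary = 48000)
  6. Olivia Smith (salary = 46000)
  7. Alice Anderson (salary = 42000)

First: Ivan Taylor

Ivan Taylor


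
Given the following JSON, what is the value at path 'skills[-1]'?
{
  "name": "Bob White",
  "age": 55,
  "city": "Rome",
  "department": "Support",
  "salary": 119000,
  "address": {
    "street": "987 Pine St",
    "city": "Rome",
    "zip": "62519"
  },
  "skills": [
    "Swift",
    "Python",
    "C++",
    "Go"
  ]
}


Query: skills[-1]
Path: skills -> last element
Value: Go

Go


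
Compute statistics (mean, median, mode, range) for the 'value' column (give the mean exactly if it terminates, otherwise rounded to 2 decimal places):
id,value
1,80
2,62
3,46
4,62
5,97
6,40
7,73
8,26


Data: [80, 62, 46, 62, 97, 40, 73, 26]
Count: 8
Sum: 486
Mean: 486/8 = 60.75
Sorted: [26, 40, 46, 62, 62, 73, 80, 97]
Median: 62.0
Mode: 62 (2 times)
Range: 97 - 26 = 71
Min: 26, Max: 97

mean=60.75, median=62.0, mode=62, range=71


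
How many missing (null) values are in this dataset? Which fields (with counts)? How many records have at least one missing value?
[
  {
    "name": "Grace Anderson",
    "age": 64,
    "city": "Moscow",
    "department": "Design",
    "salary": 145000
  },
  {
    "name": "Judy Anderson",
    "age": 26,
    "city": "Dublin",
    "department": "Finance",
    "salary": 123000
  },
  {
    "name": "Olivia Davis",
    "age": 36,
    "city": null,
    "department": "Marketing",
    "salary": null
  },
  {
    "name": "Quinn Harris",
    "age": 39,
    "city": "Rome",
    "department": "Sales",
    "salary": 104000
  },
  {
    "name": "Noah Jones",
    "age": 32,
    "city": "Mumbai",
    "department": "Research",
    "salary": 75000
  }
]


Checking for missing (null) values in 5 records:

  Grace Anderson: complete
  Judy Anderson: complete
  Olivia Davis: city, salary
  Quinn Harris: complete
  Noah Jones: complete

Per field:
  name: 0 missing
  age: 0 missing
  city: 1 missing
  department: 0 missing
  salary: 1 missing

Total missing values: 2
Records with any missing: 1

2 missing values (city: 1, salary: 1); 1 incomplete records


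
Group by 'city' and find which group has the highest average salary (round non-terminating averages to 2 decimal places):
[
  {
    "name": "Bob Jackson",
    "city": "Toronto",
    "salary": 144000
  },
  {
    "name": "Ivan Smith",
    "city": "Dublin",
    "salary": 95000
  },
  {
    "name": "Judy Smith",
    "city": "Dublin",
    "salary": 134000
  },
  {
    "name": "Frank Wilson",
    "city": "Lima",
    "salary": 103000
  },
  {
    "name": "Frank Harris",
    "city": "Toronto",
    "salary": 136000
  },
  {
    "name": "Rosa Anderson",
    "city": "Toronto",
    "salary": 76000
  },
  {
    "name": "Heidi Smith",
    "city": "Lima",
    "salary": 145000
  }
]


Group by: city

Groups:
  Dublin: 2 people, avg salary = 229000/2 = $114500
  Lima: 2 people, avg salary = 248000/2 = $124000
  Toronto: 3 people, avg salary = 356000/3 ≈ $118666.67

Highest average salary: Lima ($124000)

Lima ($124000)


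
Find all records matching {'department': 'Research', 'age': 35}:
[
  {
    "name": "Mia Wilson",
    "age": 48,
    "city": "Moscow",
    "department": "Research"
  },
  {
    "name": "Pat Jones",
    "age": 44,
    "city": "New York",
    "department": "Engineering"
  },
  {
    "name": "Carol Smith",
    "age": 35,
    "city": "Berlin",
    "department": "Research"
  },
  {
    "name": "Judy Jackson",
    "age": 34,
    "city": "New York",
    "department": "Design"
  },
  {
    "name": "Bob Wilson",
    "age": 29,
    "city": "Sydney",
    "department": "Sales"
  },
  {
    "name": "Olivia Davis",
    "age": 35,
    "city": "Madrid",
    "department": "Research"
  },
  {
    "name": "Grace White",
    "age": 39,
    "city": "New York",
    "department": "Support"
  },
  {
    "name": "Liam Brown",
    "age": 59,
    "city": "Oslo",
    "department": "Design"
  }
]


Search criteria: {'department': 'Research', 'age': 35}

Checking 8 records:
  Mia Wilson: {department: Research, age: 48}
  Pat Jones: {department: Engineering, age: 44}
  Carol Smith: {department: Research, age: 35} <-- MATCH
  Judy Jackson: {department: Design, age: 34}
  Bob Wilson: {department: Sales, age: 29}
  Olivia Davis: {department: Research, age: 35} <-- MATCH
  Grace White: {department: Support, age: 39}
  Liam Brown: {department: Design, age: 59}

Matches: ["Carol Smith", "Olivia Davis"]

["Carol Smith", "Olivia Davis"]


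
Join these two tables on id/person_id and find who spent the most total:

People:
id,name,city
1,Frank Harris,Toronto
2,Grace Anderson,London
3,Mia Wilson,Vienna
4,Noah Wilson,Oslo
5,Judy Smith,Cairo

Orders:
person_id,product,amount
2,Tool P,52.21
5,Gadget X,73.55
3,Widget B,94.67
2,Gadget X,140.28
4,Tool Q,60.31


Join on: people.id = orders.person_id

Joined rows:
  Grace Anderson (London) bought Tool P for $52.21
  Judy Smith (Cairo) bought Gadget X for $73.55
  Mia Wilson (Vienna) bought Widget B for $94.67
  Grace Anderson (London) bought Gadget X for $140.28
  Noah Wilson (Oslo) bought Tool Q for $60.31

Total per person:
  Grace Anderson: $192.49
  Mia Wilson: $94.67
  Judy Smith: $73.55
  Noah Wilson: $60.31

Top spender: Grace Anderson ($192.49)

Grace Anderson ($192.49)


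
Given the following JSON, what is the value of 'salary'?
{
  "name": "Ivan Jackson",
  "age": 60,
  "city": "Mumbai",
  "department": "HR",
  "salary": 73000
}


Looking up field 'salary'
Value: 73000

73000


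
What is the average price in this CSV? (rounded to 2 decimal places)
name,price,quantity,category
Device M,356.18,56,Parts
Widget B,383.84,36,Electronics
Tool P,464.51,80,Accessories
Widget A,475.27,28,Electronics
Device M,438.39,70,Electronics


Computing average price:
Values: [356.18, 383.84, 464.51, 475.27, 438.39]
Sum = 2118.19
Count = 5
Average = 2118.19/5 = 423.638 exactly -> 423.64 (rounded half-up to 2 decimal places)

423.64


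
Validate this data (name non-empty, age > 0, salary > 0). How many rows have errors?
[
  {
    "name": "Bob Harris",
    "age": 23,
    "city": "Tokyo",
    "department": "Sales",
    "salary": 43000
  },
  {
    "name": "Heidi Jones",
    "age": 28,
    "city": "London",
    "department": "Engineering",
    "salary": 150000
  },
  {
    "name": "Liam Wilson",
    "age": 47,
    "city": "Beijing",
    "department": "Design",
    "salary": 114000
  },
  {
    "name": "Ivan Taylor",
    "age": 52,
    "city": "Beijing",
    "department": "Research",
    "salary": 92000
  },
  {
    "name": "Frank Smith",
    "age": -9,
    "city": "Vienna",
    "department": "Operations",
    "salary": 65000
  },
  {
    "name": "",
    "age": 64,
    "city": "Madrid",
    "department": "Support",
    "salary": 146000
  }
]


Validating 6 records:
Rules: name non-empty, age > 0, salary > 0

  Row 1 (Bob Harris): OK
  Row 2 (Heidi Jones): OK
  Row 3 (Liam Wilson): OK
  Row 4 (Ivan Taylor): OK
  Row 5 (Frank Smith): negative age: -9
  Row 6 (???): empty name

Total errors: 2

2 errors


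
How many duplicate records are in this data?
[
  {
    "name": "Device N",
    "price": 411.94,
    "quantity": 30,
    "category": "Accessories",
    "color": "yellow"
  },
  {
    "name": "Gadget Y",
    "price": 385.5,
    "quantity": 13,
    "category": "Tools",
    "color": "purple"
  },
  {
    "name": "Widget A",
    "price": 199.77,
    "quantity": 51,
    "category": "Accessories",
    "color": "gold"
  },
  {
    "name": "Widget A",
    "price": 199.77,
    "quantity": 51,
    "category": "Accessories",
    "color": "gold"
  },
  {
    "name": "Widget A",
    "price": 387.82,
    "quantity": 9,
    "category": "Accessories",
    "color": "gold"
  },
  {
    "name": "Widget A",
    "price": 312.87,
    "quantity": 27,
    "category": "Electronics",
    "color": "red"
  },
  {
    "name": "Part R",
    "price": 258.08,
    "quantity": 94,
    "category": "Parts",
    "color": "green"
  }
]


Checking 7 records for duplicates:

  Row 1: Device N ($411.94, qty 30)
  Row 2: Gadget Y ($385.5, qty 13)
  Row 3: Widget A ($199.77, qty 51)
  Row 4: Widget A ($199.77, qty 51) <-- DUPLICATE
  Row 5: Widget A ($387.82, qty 9)
  Row 6: Widget A ($312.87, qty 27)
  Row 7: Part R ($258.08, qty 94)

Duplicates found: 1
Unique records: 6

1 duplicates, 6 unique


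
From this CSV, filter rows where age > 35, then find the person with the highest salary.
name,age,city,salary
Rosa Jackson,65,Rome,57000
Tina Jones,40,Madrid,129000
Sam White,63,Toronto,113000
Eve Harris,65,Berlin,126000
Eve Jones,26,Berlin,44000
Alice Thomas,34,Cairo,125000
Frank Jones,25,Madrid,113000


Filter: age > 35
Sort by: salary (descending)

Filtered records (4):
  Tina Jones, age 40, salary $129000
  Eve Harris, age 65, salary $126000
  Sam White, age 63, salary $113000
  Rosa Jackson, age 65, salary $57000

Highest salary: Tina Jones ($129000)

Tina Jones


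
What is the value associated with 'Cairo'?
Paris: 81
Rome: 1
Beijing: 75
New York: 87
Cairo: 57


Looking up key 'Cairo'
Value: 57

57


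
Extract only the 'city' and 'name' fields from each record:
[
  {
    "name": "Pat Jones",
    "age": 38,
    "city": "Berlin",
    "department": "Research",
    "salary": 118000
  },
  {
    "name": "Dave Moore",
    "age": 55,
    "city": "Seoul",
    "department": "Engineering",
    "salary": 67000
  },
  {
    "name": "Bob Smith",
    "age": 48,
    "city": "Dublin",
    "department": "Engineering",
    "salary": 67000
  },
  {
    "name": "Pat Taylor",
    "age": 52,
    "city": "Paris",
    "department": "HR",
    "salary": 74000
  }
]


Original: 4 records with fields: name, age, city, department, salary
Keep: ['city', 'name']
Drop: ['age', 'department', 'salary']
Result: 4 records, 2 fields each

[
  {
    "city": "Berlin",
    "name": "Pat Jones"
  },
  {
    "city": "Seoul",
    "name": "Dave Moore"
  },
  {
    "city": "Dublin",
    "name": "Bob Smith"
  },
  {
    "city": "Paris",
    "name": "Pat Taylor"
  }
]


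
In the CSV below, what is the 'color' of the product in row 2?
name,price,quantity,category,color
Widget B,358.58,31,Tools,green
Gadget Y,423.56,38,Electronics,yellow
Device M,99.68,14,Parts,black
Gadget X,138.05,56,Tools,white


Query: Row 2 ('Gadget Y'), column 'color'
Value: yellow

yellow


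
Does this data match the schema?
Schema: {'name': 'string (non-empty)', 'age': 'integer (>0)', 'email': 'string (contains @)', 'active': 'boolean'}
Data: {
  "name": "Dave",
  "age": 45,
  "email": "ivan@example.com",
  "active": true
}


Validating each field against schema:
  name: OK (non-empty string)
  age: OK (positive integer)
  email: OK (string with @)
  active: OK (boolean)

Result: VALID

VALID


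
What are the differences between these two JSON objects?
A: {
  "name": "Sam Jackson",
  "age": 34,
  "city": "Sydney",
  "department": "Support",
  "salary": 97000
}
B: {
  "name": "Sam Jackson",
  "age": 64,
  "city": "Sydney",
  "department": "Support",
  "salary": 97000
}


Comparing each field (in key order):
  name: same
  age: DIFFERENT
  city: same
  department: same
  salary: same
Differences:
  age: 34 -> 64

1 field(s) changed

1 change: age


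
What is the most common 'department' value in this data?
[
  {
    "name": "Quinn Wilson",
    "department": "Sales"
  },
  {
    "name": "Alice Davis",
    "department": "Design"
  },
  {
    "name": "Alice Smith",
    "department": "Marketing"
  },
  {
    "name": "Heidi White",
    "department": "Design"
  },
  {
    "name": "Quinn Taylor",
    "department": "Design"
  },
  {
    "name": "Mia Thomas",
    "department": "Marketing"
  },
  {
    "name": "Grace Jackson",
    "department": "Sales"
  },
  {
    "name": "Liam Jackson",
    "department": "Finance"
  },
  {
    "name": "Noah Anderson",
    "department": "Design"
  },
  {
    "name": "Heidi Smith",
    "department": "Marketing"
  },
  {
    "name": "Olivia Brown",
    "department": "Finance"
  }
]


Counting 'department' values across 11 records:

  Design: 4 ####
  Marketing: 3 ###
  Sales: 2 ##
  Finance: 2 ##

Most common: Design (4 times)

Design (4 times)


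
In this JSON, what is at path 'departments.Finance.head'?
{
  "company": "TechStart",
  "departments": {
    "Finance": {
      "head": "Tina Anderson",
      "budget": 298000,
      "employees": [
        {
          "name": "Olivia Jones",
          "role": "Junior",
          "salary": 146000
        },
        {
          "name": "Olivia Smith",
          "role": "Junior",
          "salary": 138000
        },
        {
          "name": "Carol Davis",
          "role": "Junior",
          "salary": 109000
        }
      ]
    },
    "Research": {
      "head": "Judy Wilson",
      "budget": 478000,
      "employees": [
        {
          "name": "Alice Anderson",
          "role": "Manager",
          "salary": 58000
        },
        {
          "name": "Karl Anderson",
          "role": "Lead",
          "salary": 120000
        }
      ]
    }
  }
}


Path: departments.Finance.head

Navigate:
  -> departments
  -> Finance
  -> head = 'Tina Anderson'

Tina Anderson


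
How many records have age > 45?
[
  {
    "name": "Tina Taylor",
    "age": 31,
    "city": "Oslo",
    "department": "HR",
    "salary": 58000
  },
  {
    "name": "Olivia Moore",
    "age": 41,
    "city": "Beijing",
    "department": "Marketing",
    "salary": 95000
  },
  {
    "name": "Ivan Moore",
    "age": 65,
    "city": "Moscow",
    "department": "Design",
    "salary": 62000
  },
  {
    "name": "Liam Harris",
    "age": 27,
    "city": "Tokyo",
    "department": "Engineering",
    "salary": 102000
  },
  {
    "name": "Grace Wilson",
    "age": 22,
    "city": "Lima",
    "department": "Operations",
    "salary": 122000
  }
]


Data: 5 records
Condition: age > 45

Checking each record:
  Tina Taylor: 31
  Olivia Moore: 41
  Ivan Moore: 65 MATCH
  Liam Harris: 27
  Grace Wilson: 22

Count: 1

1


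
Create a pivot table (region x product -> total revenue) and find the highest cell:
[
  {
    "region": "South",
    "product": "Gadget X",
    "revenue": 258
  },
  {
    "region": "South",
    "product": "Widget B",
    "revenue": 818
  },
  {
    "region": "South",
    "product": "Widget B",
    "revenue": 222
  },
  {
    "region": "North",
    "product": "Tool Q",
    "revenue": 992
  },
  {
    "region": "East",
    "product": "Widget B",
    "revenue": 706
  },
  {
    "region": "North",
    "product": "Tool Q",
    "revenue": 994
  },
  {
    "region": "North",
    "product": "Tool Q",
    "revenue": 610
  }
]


Pivot: region (rows) x product (columns) -> total revenue

     Gadget X      Tool Q        Widget B    
East             0             0           706  
North            0          2596             0  
South          258             0          1040  

Highest: North / Tool Q = $2596

North / Tool Q = $2596


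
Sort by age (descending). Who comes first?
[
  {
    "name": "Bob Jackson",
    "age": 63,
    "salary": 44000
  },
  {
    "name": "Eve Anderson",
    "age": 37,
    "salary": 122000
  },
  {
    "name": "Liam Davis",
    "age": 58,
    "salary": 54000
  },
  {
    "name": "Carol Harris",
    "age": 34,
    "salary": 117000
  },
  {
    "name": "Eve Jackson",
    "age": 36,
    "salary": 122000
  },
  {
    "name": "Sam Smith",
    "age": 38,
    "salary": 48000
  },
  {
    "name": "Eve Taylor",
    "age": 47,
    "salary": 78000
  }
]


Sort by: age (descending)

Sorted order:
  1. Bob Jackson (age = 63)
  2. Liam Davis (age = 58)
  3. Eve Taylor (age = 47)
  4. Sam Smith (age = 38)
  5. Eve Anderson (age = 37)
  6. Eve Jackson (age = 36)
  7. Carol Harris (age = 34)

First: Bob Jackson

Bob Jackson


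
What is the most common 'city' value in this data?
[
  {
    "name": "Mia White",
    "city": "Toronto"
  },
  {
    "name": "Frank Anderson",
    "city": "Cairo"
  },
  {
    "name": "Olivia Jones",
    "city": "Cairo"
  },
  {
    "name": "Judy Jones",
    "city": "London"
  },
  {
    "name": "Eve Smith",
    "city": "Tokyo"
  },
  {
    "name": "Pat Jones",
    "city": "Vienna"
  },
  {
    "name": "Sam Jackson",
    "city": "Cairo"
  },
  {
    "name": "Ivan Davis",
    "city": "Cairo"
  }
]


Counting 'city' values across 8 records:

  Cairo: 4 ####
  Toronto: 1 #
  London: 1 #
  Tokyo: 1 #
  Vienna: 1 #

Most common: Cairo (4 times)

Cairo (4 times)


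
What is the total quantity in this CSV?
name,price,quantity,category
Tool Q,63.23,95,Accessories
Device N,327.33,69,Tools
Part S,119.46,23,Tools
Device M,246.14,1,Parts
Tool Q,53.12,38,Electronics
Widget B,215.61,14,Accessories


Computing total quantity:
Values: [95, 69, 23, 1, 38, 14]
Sum = 240

240


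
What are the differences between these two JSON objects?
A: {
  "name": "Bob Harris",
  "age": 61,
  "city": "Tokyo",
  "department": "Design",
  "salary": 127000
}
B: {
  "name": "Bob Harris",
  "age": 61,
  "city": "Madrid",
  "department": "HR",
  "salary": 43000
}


Comparing each field (in key order):
  name: same
  age: same
  city: DIFFERENT
  department: DIFFERENT
  salary: DIFFERENT
Differences:
  city: Tokyo -> Madrid
  department: Design -> HR
  salary: 127000 -> 43000

3 field(s) changed

3 changes: city, department, salary


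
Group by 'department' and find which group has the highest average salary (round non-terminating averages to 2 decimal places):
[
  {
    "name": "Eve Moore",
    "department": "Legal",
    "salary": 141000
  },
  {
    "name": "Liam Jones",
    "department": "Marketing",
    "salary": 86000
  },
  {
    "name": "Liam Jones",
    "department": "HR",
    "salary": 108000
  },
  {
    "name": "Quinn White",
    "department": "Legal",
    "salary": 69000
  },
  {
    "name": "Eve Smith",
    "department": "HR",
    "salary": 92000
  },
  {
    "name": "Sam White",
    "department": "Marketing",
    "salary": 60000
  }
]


Group by: department

Groups:
  HR: 2 people, avg salary = 200000/2 = $100000
  Legal: 2 people, avg salary = 210000/2 = $105000
  Marketing: 2 people, avg salary = 146000/2 = $73000

Highest average salary: Legal ($105000)

Legal ($105000)


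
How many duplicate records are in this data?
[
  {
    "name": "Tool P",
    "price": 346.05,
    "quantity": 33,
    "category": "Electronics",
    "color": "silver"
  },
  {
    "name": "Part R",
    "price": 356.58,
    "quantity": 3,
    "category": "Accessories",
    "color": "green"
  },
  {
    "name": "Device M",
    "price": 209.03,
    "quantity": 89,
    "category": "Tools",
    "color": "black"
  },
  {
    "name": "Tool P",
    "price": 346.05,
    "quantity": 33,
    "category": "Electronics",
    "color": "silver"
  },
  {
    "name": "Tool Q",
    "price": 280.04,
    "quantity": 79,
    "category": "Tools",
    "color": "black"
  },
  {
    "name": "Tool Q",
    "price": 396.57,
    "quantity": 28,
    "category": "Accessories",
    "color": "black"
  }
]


Checking 6 records for duplicates:

  Row 1: Tool P ($346.05, qty 33)
  Row 2: Part R ($356.58, qty 3)
  Row 3: Device M ($209.03, qty 89)
  Row 4: Tool P ($346.05, qty 33) <-- DUPLICATE
  Row 5: Tool Q ($280.04, qty 79)
  Row 6: Tool Q ($396.57, qty 28)

Duplicates found: 1
Unique records: 5

1 duplicates, 5 unique


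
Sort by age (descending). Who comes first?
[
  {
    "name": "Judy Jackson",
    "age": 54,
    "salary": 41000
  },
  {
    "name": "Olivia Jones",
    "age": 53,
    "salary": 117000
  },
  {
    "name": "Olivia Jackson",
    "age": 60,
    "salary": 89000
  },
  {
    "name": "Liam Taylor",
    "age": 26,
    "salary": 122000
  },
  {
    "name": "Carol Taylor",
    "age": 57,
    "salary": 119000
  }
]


Sort by: age (descending)

Sorted order:
  1. Olivia Jackson (age = 60)
  2. Carol Taylor (age = 57)
  3. Judy Jackson (age = 54)
  4. Olivia Jones (age = 53)
  5. Liam Taylor (age = 26)

First: Olivia Jackson

Olivia Jackson


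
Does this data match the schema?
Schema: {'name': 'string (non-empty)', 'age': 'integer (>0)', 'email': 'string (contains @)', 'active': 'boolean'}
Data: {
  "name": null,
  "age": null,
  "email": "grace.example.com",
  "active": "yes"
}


Validating each field against schema:
  name: FAIL (null is not a string)
  age: FAIL (null is not an integer)
  email: FAIL ("grace.example.com" does not contain @)
  active: FAIL ("yes" is not a boolean)

Result: INVALID (4 errors: name, age, email, active)

INVALID (4 errors: name, age, email, active)


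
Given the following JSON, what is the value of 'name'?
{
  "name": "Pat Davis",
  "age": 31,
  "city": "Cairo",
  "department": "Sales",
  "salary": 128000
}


Looking up field 'name'
Value: Pat Davis

Pat Davis


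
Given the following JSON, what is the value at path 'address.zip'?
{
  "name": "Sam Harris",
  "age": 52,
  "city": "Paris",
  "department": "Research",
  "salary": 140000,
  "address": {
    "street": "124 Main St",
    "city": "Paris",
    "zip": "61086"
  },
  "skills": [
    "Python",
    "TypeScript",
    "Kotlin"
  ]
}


Query: address.zip
Path: address -> zip
Value: 61086

61086


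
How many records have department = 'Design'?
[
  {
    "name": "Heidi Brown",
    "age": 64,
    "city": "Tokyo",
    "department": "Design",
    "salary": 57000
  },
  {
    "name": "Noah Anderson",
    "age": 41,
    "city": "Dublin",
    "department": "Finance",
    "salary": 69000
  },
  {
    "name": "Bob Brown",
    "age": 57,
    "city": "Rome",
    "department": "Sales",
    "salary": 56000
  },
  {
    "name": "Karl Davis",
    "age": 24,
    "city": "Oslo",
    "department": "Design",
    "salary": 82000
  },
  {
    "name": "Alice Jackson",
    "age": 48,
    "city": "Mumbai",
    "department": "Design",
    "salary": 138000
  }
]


Data: 5 records
Condition: department = 'Design'

Checking each record:
  Heidi Brown: Design MATCH
  Noah Anderson: Finance
  Bob Brown: Sales
  Karl Davis: Design MATCH
  Alice Jackson: Design MATCH

Count: 3

3


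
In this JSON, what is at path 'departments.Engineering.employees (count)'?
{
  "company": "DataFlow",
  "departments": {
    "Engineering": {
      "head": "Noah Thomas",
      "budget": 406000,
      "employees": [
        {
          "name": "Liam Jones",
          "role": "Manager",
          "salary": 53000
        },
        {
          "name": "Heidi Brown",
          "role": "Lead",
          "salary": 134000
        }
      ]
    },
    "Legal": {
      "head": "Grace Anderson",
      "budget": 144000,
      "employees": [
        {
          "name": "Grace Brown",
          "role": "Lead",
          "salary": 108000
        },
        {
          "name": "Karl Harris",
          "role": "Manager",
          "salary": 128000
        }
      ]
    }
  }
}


Path: departments.Engineering.employees (count)

Navigate:
  -> departments
  -> Engineering
  -> employees (array, length 2)

2


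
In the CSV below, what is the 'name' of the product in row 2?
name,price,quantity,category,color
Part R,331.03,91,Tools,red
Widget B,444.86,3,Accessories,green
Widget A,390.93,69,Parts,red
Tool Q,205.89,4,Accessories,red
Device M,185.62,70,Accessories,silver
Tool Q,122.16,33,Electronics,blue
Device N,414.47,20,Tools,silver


Query: Row 2 ('Widget B'), column 'name'
Value: Widget B

Widget B


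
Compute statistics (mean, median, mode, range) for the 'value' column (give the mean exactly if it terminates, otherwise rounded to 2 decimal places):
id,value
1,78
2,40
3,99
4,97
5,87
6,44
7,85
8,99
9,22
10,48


Data: [78, 40, 99, 97, 87, 44, 85, 99, 22, 48]
Count: 10
Sum: 699
Mean: 699/10 = 69.9
Sorted: [22, 40, 44, 48, 78, 85, 87, 97, 99, 99]
Median: 81.5
Mode: 99 (2 times)
Range: 99 - 22 = 77
Min: 22, Max: 99

mean=69.9, median=81.5, mode=99, range=77


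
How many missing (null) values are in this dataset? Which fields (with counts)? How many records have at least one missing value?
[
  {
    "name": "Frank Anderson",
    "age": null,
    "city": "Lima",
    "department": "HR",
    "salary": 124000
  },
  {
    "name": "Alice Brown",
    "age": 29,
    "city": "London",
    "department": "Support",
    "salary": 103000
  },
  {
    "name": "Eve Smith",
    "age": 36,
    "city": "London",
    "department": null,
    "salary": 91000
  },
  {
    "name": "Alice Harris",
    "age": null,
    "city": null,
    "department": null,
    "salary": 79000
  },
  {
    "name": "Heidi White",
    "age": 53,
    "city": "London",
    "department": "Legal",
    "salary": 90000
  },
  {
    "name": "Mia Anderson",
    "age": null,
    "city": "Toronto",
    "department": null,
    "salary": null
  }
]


Checking for missing (null) values in 6 records:

  Frank Anderson: age
  Alice Brown: complete
  Eve Smith: department
  Alice Harris: age, city, department
  Heidi White: complete
  Mia Anderson: age, department, salary

Per field:
  name: 0 missing
  age: 3 missing
  city: 1 missing
  department: 3 missing
  salary: 1 missing

Total missing values: 8
Records with any missing: 4

8 missing values (age: 3, city: 1, department: 3, salary: 1); 4 incomplete records


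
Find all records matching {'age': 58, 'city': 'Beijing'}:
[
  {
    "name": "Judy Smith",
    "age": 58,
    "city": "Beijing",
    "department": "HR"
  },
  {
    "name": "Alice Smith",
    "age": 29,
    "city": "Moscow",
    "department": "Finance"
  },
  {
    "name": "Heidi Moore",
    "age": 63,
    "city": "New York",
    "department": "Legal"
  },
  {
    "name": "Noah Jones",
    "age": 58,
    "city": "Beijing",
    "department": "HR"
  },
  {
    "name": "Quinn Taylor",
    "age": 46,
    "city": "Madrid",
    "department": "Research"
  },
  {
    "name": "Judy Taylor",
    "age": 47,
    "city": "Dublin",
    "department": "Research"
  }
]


Search criteria: {'age': 58, 'city': 'Beijing'}

Checking 6 records:
  Judy Smith: {age: 58, city: Beijing} <-- MATCH
  Alice Smith: {age: 29, city: Moscow}
  Heidi Moore: {age: 63, city: New York}
  Noah Jones: {age: 58, city: Beijing} <-- MATCH
  Quinn Taylor: {age: 46, city: Madrid}
  Judy Taylor: {age: 47, city: Dublin}

Matches: ["Judy Smith", "Noah Jones"]

["Judy Smith", "Noah Jones"]
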